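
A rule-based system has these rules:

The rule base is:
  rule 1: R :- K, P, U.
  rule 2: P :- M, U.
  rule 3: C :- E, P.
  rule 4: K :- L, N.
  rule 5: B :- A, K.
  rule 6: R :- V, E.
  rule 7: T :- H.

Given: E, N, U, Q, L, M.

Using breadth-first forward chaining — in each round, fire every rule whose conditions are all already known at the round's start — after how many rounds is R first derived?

Round 1: rule 2 [P :- M, U.]; rule 4 [K :- L, N.]. Adds P, K.
Round 2: rule 1 [R :- K, P, U.]; rule 3 [C :- E, P.]. Adds R, C.
R first appears in round 2.

2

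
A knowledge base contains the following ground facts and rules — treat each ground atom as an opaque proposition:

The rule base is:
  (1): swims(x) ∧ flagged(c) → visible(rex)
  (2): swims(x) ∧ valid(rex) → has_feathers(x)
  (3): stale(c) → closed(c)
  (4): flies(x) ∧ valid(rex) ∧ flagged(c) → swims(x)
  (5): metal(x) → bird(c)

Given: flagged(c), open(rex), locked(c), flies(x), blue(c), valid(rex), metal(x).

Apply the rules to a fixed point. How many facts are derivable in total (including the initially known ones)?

Round 1 — (4), (5), derive swims(x), bird(c).
Round 2 — (1), (2), derive visible(rex), has_feathers(x).
Closure: {bird(c), blue(c), flagged(c), flies(x), has_feathers(x), locked(c), metal(x), open(rex), swims(x), valid(rex), visible(rex)} — 11 facts.

11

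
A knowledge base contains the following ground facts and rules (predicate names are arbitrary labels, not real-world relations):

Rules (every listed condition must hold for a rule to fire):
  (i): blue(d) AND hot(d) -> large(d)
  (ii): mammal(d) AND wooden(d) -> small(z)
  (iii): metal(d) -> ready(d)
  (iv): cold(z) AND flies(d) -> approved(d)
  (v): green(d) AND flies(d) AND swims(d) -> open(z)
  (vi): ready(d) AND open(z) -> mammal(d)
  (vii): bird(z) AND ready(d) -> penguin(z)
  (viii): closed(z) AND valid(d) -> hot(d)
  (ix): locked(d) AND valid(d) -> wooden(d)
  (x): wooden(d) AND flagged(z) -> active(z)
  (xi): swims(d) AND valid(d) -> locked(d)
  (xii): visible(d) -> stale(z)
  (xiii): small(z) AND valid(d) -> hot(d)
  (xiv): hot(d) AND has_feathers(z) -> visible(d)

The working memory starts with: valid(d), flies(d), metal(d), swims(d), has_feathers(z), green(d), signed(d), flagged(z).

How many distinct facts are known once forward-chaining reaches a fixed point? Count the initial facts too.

18

Round 1 — (iii), (v), (xi), derive ready(d), open(z), locked(d).
Round 2 — (vi), (ix), derive mammal(d), wooden(d).
Round 3 — (ii), (x), derive small(z), active(z).
Round 4 — (xiii), derive hot(d).
Round 5 — (xiv), derive visible(d).
Round 6 — (xii), derive stale(z).
Closure: {active(z), flagged(z), flies(d), green(d), has_feathers(z), hot(d), locked(d), mammal(d), metal(d), open(z), ready(d), signed(d), small(z), stale(z), swims(d), valid(d), visible(d), wooden(d)} — 18 facts.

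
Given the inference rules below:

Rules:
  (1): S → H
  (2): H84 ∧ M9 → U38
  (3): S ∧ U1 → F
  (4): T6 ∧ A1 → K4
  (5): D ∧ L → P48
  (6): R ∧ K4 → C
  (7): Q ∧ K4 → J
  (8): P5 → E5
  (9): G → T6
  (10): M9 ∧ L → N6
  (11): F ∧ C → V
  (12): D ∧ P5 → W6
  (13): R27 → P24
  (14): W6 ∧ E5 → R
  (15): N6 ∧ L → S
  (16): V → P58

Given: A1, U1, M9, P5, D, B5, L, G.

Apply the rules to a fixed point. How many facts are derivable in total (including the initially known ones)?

Round 1: (5) [D ∧ L → P48]; (8) [P5 → E5]; (9) [G → T6]; (10) [M9 ∧ L → N6]; (12) [D ∧ P5 → W6]. New: P48, E5, T6, N6, W6.
Round 2: (4) [T6 ∧ A1 → K4]; (14) [W6 ∧ E5 → R]; (15) [N6 ∧ L → S]. New: K4, R, S.
Round 3: (1) [S → H]; (3) [S ∧ U1 → F]; (6) [R ∧ K4 → C]. New: H, F, C.
Round 4: (11) [F ∧ C → V]. New: V.
Round 5: (16) [V → P58]. New: P58.
Closure: {A1, B5, C, D, E5, F, G, H, K4, L, M9, N6, P48, P5, P58, R, S, T6, U1, V, W6} — 21 facts.

21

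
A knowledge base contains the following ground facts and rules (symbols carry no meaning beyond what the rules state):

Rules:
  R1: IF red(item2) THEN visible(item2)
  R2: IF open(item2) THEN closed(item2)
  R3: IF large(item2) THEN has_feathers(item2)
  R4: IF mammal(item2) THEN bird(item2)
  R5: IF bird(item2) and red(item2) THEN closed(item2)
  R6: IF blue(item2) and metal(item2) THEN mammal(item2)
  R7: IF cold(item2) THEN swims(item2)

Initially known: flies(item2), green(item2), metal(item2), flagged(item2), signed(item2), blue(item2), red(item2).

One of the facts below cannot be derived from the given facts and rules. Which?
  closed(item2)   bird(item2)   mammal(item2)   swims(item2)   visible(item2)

swims(item2)

Round 1 fires R1, R6, giving visible(item2), mammal(item2).
Round 2 fires R4, giving bird(item2).
Round 3 fires R5, giving closed(item2).
Derived: closed(item2) (round 3), bird(item2) (round 2), visible(item2) (round 1), mammal(item2) (round 1). swims(item2) never appears in any round.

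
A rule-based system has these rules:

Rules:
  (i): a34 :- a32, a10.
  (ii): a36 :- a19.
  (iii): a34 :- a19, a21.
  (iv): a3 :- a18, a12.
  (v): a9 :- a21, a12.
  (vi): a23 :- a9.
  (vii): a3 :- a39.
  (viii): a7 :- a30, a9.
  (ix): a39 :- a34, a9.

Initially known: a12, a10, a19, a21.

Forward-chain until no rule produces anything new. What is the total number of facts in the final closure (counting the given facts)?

10

Round 1: (ii) [a36 :- a19.]; (iii) [a34 :- a19, a21.]; (v) [a9 :- a21, a12.]. Adds a36, a34, a9.
Round 2: (vi) [a23 :- a9.]; (ix) [a39 :- a34, a9.]. Adds a23, a39.
Round 3: (vii) [a3 :- a39.]. Adds a3.
Closure: {a10, a12, a19, a21, a23, a3, a34, a36, a39, a9} — 10 facts.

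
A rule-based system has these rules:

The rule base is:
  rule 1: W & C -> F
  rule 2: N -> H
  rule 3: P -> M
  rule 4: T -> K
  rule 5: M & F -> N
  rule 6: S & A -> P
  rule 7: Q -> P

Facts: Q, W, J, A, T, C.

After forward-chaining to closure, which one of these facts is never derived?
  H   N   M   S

Round 1 fires rule 1, rule 4, rule 7, giving F, K, P.
Round 2 fires rule 3, giving M.
Round 3 fires rule 5, giving N.
Round 4 fires rule 2, giving H.
Derived: N (round 3), H (round 4), M (round 2). S never appears in any round.

S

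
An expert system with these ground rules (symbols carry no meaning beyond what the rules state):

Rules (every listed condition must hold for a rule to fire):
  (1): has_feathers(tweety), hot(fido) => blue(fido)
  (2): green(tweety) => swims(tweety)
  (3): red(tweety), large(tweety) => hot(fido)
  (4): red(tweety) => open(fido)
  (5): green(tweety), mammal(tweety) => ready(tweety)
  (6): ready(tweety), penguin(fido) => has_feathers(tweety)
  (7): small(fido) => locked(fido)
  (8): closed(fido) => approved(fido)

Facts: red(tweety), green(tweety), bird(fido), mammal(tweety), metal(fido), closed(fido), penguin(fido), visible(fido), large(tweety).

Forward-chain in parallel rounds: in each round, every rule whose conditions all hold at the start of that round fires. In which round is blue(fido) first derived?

3

[1] (2) [green(tweety) => swims(tweety)]; (3) [red(tweety), large(tweety) => hot(fido)]; (4) [red(tweety) => open(fido)]; (5) [green(tweety), mammal(tweety) => ready(tweety)]; (8) [closed(fido) => approved(fido)]. ⇒ new: swims(tweety), hot(fido), open(fido), ready(tweety), approved(fido).
[2] (6) [ready(tweety), penguin(fido) => has_feathers(tweety)]. ⇒ new: has_feathers(tweety).
[3] (1) [has_feathers(tweety), hot(fido) => blue(fido)]. ⇒ new: blue(fido).
blue(fido) first appears in round 3.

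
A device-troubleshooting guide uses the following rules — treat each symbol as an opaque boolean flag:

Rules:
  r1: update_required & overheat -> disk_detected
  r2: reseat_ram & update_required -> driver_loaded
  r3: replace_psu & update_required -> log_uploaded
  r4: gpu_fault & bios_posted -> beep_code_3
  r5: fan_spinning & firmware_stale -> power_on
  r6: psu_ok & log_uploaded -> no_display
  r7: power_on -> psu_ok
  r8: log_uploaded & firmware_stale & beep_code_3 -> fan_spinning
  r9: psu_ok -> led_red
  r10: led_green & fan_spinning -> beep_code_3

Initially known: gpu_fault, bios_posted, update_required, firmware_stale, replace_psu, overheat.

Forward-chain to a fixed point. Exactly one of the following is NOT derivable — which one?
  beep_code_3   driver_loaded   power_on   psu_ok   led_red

Round 1 fires r1, r3, r4, giving disk_detected, log_uploaded, beep_code_3.
Round 2 fires r8, giving fan_spinning.
Round 3 fires r5, giving power_on.
Round 4 fires r7, giving psu_ok.
Round 5 fires r6, r9, giving no_display, led_red.
Derived: psu_ok (round 4), power_on (round 3), led_red (round 5), beep_code_3 (round 1). driver_loaded never appears in any round.

driver_loaded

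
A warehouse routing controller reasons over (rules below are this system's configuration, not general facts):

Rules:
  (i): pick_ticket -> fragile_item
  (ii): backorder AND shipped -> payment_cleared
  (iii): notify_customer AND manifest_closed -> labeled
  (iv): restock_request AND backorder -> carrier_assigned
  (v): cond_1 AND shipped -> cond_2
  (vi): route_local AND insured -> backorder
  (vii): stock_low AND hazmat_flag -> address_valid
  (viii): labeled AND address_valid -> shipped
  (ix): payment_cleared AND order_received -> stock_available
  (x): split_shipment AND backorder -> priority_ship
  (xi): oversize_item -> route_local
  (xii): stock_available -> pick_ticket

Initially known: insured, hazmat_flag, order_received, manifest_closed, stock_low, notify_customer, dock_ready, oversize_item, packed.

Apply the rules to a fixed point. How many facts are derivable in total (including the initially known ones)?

18

Round 1: (iii) [notify_customer AND manifest_closed -> labeled]; (vii) [stock_low AND hazmat_flag -> address_valid]; (xi) [oversize_item -> route_local]. Adds labeled, address_valid, route_local.
Round 2: (vi) [route_local AND insured -> backorder]; (viii) [labeled AND address_valid -> shipped]. Adds backorder, shipped.
Round 3: (ii) [backorder AND shipped -> payment_cleared]. Adds payment_cleared.
Round 4: (ix) [payment_cleared AND order_received -> stock_available]. Adds stock_available.
Round 5: (xii) [stock_available -> pick_ticket]. Adds pick_ticket.
Round 6: (i) [pick_ticket -> fragile_item]. Adds fragile_item.
Closure: {address_valid, backorder, dock_ready, fragile_item, hazmat_flag, insured, labeled, manifest_closed, notify_customer, order_received, oversize_item, packed, payment_cleared, pick_ticket, route_local, shipped, stock_available, stock_low} — 18 facts.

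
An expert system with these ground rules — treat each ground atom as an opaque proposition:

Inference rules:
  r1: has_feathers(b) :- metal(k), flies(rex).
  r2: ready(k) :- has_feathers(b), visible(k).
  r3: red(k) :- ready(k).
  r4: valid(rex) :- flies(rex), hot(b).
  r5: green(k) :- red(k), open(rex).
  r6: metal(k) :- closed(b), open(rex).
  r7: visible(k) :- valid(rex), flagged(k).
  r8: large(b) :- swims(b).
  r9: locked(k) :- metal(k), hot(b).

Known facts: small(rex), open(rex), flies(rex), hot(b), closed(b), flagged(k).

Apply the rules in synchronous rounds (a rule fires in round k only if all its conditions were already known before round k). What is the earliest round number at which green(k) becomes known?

Round 1: r4 [valid(rex) :- flies(rex), hot(b).]; r6 [metal(k) :- closed(b), open(rex).]. New: valid(rex), metal(k).
Round 2: r1 [has_feathers(b) :- metal(k), flies(rex).]; r7 [visible(k) :- valid(rex), flagged(k).]; r9 [locked(k) :- metal(k), hot(b).]. New: has_feathers(b), visible(k), locked(k).
Round 3: r2 [ready(k) :- has_feathers(b), visible(k).]. New: ready(k).
Round 4: r3 [red(k) :- ready(k).]. New: red(k).
Round 5: r5 [green(k) :- red(k), open(rex).]. New: green(k).
green(k) first appears in round 5.

5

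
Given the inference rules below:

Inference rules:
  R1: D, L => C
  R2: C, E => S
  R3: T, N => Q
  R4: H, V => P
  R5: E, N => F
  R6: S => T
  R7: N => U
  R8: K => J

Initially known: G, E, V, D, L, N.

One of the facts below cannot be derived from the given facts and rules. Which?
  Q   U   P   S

P

Round 1 fires R1, R5, R7, giving C, F, U.
Round 2 fires R2, giving S.
Round 3 fires R6, giving T.
Round 4 fires R3, giving Q.
Derived: Q (round 4), S (round 2), U (round 1). P never appears in any round.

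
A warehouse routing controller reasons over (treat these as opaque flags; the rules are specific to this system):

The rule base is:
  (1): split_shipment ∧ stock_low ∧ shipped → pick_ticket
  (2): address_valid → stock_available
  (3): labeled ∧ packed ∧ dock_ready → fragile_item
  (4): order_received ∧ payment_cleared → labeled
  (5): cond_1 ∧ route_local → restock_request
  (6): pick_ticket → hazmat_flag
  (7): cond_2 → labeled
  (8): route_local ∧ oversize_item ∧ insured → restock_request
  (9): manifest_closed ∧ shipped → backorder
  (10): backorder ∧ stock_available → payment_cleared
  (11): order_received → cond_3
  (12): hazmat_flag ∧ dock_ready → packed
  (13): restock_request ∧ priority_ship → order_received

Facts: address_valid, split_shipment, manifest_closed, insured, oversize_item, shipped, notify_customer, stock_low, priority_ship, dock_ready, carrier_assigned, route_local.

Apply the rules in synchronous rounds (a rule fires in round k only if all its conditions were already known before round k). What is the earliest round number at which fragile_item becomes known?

[1] (1) [split_shipment ∧ stock_low ∧ shipped → pick_ticket]; (2) [address_valid → stock_available]; (8) [route_local ∧ oversize_item ∧ insured → restock_request]; (9) [manifest_closed ∧ shipped → backorder]. ⇒ new: pick_ticket, stock_available, restock_request, backorder.
[2] (6) [pick_ticket → hazmat_flag]; (10) [backorder ∧ stock_available → payment_cleared]; (13) [restock_request ∧ priority_ship → order_received]. ⇒ new: hazmat_flag, payment_cleared, order_received.
[3] (4) [order_received ∧ payment_cleared → labeled]; (11) [order_received → cond_3]; (12) [hazmat_flag ∧ dock_ready → packed]. ⇒ new: labeled, cond_3, packed.
[4] (3) [labeled ∧ packed ∧ dock_ready → fragile_item]. ⇒ new: fragile_item.
fragile_item first appears in round 4.

4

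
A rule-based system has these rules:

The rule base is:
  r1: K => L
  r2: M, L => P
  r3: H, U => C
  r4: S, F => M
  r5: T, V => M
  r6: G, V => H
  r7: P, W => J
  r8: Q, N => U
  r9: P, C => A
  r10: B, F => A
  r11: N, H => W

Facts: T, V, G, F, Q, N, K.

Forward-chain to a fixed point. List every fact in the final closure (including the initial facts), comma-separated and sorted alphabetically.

[1] r1 [K => L]; r5 [T, V => M]; r6 [G, V => H]; r8 [Q, N => U]. ⇒ new: L, M, H, U.
[2] r2 [M, L => P]; r3 [H, U => C]; r11 [N, H => W]. ⇒ new: P, C, W.
[3] r7 [P, W => J]; r9 [P, C => A]. ⇒ new: J, A.

A, C, F, G, H, J, K, L, M, N, P, Q, T, U, V, W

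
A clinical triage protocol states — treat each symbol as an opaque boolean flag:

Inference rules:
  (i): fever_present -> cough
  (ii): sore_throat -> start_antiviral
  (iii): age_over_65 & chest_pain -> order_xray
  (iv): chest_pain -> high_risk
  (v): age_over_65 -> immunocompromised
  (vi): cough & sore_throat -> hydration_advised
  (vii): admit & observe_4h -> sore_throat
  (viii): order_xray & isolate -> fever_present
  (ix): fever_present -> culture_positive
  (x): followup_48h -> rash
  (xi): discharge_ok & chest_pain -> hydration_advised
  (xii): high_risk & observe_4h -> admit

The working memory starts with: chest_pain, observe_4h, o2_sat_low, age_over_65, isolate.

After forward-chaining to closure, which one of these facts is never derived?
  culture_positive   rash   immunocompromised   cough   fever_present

rash

[1] (iii) [age_over_65 & chest_pain -> order_xray]; (iv) [chest_pain -> high_risk]; (v) [age_over_65 -> immunocompromised]. ⇒ new: order_xray, high_risk, immunocompromised.
[2] (viii) [order_xray & isolate -> fever_present]; (xii) [high_risk & observe_4h -> admit]. ⇒ new: fever_present, admit.
[3] (i) [fever_present -> cough]; (vii) [admit & observe_4h -> sore_throat]; (ix) [fever_present -> culture_positive]. ⇒ new: cough, sore_throat, culture_positive.
[4] (ii) [sore_throat -> start_antiviral]; (vi) [cough & sore_throat -> hydration_advised]. ⇒ new: start_antiviral, hydration_advised.
Derived: cough (round 3), fever_present (round 2), immunocompromised (round 1), culture_positive (round 3). rash never appears in any round.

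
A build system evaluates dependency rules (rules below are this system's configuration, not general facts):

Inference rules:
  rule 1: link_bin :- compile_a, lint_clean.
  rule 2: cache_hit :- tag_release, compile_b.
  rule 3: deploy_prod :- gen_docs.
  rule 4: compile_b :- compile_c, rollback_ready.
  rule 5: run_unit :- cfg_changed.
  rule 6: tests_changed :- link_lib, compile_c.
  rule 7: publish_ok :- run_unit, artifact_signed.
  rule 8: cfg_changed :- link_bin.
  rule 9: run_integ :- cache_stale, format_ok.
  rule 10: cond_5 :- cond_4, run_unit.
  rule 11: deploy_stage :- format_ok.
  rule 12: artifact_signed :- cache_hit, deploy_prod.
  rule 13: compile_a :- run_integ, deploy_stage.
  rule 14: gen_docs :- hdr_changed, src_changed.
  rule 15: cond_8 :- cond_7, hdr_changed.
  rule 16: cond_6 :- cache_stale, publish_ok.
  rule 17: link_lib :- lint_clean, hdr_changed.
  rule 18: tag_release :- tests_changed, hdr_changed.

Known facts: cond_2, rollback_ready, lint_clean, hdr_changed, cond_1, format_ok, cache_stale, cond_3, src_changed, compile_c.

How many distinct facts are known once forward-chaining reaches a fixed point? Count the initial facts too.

26

Round 1 fires rule 4, rule 9, rule 11, rule 14, rule 17, giving compile_b, run_integ, deploy_stage, gen_docs, link_lib.
Round 2 fires rule 3, rule 6, rule 13, giving deploy_prod, tests_changed, compile_a.
Round 3 fires rule 1, rule 18, giving link_bin, tag_release.
Round 4 fires rule 2, rule 8, giving cache_hit, cfg_changed.
Round 5 fires rule 5, rule 12, giving run_unit, artifact_signed.
Round 6 fires rule 7, giving publish_ok.
Round 7 fires rule 16, giving cond_6.
Closure: {artifact_signed, cache_hit, cache_stale, cfg_changed, compile_a, compile_b, compile_c, cond_1, cond_2, cond_3, cond_6, deploy_prod, deploy_stage, format_ok, gen_docs, hdr_changed, link_bin, link_lib, lint_clean, publish_ok, rollback_ready, run_integ, run_unit, src_changed, tag_release, tests_changed} — 26 facts.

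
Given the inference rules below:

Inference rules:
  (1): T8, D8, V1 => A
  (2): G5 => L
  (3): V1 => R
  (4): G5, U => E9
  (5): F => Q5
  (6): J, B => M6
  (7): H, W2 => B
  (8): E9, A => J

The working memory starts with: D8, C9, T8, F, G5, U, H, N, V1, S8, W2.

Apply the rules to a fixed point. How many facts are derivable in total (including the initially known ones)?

Round 1 fires (1), (2), (3), (4), (5), (7), giving A, L, R, E9, Q5, B.
Round 2 fires (8), giving J.
Round 3 fires (6), giving M6.
Closure: {A, B, C9, D8, E9, F, G5, H, J, L, M6, N, Q5, R, S8, T8, U, V1, W2} — 19 facts.

19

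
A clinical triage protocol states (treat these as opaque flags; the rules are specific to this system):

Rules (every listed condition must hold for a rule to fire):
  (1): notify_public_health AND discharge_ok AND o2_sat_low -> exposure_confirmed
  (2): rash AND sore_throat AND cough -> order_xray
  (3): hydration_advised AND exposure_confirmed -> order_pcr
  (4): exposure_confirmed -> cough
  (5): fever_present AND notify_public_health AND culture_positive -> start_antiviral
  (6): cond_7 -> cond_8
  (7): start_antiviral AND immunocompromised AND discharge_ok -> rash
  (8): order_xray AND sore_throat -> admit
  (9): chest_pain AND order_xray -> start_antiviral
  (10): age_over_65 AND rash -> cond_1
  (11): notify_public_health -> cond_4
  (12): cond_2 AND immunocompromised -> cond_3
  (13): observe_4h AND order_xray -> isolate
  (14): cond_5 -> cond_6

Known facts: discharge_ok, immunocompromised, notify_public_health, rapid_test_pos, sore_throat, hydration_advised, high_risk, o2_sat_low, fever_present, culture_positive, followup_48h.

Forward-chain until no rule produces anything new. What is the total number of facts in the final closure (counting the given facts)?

Round 1: (1) [notify_public_health AND discharge_ok AND o2_sat_low -> exposure_confirmed]; (5) [fever_present AND notify_public_health AND culture_positive -> start_antiviral]; (11) [notify_public_health -> cond_4]. Adds exposure_confirmed, start_antiviral, cond_4.
Round 2: (3) [hydration_advised AND exposure_confirmed -> order_pcr]; (4) [exposure_confirmed -> cough]; (7) [start_antiviral AND immunocompromised AND discharge_ok -> rash]. Adds order_pcr, cough, rash.
Round 3: (2) [rash AND sore_throat AND cough -> order_xray]. Adds order_xray.
Round 4: (8) [order_xray AND sore_throat -> admit]. Adds admit.
Closure: {admit, cond_4, cough, culture_positive, discharge_ok, exposure_confirmed, fever_present, followup_48h, high_risk, hydration_advised, immunocompromised, notify_public_health, o2_sat_low, order_pcr, order_xray, rapid_test_pos, rash, sore_throat, start_antiviral} — 19 facts.

19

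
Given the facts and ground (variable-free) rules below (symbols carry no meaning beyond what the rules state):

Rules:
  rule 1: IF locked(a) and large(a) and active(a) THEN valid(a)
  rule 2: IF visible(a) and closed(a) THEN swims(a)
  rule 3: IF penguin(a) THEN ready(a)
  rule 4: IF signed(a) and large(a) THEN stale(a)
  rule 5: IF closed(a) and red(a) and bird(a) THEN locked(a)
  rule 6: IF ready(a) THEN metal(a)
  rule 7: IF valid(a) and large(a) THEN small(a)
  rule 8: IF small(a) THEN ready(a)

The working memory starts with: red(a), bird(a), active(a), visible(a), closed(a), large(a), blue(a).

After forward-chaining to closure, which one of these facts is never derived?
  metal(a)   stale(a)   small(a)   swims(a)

stale(a)

Round 1: rule 2 [IF visible(a) and closed(a) THEN swims(a)]; rule 5 [IF closed(a) and red(a) and bird(a) THEN locked(a)]. Adds swims(a), locked(a).
Round 2: rule 1 [IF locked(a) and large(a) and active(a) THEN valid(a)]. Adds valid(a).
Round 3: rule 7 [IF valid(a) and large(a) THEN small(a)]. Adds small(a).
Round 4: rule 8 [IF small(a) THEN ready(a)]. Adds ready(a).
Round 5: rule 6 [IF ready(a) THEN metal(a)]. Adds metal(a).
Derived: small(a) (round 3), metal(a) (round 5), swims(a) (round 1). stale(a) never appears in any round.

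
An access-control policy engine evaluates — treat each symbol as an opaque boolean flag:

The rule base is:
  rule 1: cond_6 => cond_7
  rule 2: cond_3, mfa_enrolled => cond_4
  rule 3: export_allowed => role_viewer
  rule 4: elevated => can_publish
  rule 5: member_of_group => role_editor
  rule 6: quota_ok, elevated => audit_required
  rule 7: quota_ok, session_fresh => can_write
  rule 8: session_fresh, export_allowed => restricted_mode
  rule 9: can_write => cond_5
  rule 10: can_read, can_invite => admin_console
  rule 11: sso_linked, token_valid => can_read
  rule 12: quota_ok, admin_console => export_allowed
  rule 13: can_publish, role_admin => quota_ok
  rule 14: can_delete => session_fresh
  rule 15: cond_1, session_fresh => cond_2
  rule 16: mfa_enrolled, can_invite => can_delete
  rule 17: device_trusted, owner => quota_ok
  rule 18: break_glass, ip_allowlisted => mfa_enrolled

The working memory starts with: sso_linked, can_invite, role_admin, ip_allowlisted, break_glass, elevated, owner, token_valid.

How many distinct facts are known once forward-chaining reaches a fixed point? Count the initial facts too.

21

Round 1: rule 4 [elevated => can_publish]; rule 11 [sso_linked, token_valid => can_read]; rule 18 [break_glass, ip_allowlisted => mfa_enrolled]. New: can_publish, can_read, mfa_enrolled.
Round 2: rule 10 [can_read, can_invite => admin_console]; rule 13 [can_publish, role_admin => quota_ok]; rule 16 [mfa_enrolled, can_invite => can_delete]. New: admin_console, quota_ok, can_delete.
Round 3: rule 6 [quota_ok, elevated => audit_required]; rule 12 [quota_ok, admin_console => export_allowed]; rule 14 [can_delete => session_fresh]. New: audit_required, export_allowed, session_fresh.
Round 4: rule 3 [export_allowed => role_viewer]; rule 7 [quota_ok, session_fresh => can_write]; rule 8 [session_fresh, export_allowed => restricted_mode]. New: role_viewer, can_write, restricted_mode.
Round 5: rule 9 [can_write => cond_5]. New: cond_5.
Closure: {admin_console, audit_required, break_glass, can_delete, can_invite, can_publish, can_read, can_write, cond_5, elevated, export_allowed, ip_allowlisted, mfa_enrolled, owner, quota_ok, restricted_mode, role_admin, role_viewer, session_fresh, sso_linked, token_valid} — 21 facts.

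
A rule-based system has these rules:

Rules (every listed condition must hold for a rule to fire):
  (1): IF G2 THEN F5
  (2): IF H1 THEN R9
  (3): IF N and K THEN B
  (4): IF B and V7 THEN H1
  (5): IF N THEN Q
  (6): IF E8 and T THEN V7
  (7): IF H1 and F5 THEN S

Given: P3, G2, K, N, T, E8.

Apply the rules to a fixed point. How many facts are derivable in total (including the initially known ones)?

Round 1: (1) [IF G2 THEN F5]; (3) [IF N and K THEN B]; (5) [IF N THEN Q]; (6) [IF E8 and T THEN V7]. Adds F5, B, Q, V7.
Round 2: (4) [IF B and V7 THEN H1]. Adds H1.
Round 3: (2) [IF H1 THEN R9]; (7) [IF H1 and F5 THEN S]. Adds R9, S.
Closure: {B, E8, F5, G2, H1, K, N, P3, Q, R9, S, T, V7} — 13 facts.

13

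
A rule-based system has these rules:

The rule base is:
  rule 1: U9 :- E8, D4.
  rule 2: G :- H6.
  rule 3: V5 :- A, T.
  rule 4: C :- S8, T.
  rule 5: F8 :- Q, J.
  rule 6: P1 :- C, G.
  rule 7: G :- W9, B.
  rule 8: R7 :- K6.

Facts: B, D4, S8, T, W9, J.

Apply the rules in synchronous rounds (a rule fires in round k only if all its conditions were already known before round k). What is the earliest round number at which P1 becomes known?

Round 1 — rule 4, rule 7, derive C, G.
Round 2 — rule 6, derive P1.
P1 first appears in round 2.

2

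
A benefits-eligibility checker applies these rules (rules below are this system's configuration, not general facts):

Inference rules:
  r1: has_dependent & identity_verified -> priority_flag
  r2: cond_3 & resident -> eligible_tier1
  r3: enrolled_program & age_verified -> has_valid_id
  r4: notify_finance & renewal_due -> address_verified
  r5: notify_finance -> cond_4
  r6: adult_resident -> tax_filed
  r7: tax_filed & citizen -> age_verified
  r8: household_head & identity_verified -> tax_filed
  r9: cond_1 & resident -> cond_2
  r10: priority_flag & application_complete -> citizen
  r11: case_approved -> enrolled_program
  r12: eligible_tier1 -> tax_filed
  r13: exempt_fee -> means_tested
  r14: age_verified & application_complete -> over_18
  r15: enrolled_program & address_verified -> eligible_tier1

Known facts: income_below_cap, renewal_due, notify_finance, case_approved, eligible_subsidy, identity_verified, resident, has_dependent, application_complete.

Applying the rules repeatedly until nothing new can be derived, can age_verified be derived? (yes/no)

Round 1 fires r1, r4, r5, r11, giving priority_flag, address_verified, cond_4, enrolled_program.
Round 2 fires r10, r15, giving citizen, eligible_tier1.
Round 3 fires r12, giving tax_filed.
Round 4 fires r7, giving age_verified.
Round 5 fires r3, r14, giving has_valid_id, over_18.
age_verified appears in round 4, so it is derivable.

yes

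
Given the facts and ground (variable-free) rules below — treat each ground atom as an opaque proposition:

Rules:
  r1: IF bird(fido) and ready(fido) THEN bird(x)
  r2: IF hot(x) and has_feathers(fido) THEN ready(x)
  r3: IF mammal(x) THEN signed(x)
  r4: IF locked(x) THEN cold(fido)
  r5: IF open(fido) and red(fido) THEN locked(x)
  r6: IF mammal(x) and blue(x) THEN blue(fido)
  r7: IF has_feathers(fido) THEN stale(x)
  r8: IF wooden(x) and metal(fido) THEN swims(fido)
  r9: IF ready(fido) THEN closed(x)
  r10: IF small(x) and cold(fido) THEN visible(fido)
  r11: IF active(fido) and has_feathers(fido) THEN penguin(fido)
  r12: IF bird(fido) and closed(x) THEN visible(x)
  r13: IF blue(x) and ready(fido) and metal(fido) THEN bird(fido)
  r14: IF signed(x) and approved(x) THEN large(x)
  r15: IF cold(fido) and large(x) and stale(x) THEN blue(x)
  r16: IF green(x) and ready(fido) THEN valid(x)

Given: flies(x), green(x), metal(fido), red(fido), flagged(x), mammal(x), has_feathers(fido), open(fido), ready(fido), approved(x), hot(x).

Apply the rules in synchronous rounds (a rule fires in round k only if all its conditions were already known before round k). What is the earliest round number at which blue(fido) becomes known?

4

[1] r2 [IF hot(x) and has_feathers(fido) THEN ready(x)]; r3 [IF mammal(x) THEN signed(x)]; r5 [IF open(fido) and red(fido) THEN locked(x)]; r7 [IF has_feathers(fido) THEN stale(x)]; r9 [IF ready(fido) THEN closed(x)]; r16 [IF green(x) and ready(fido) THEN valid(x)]. ⇒ new: ready(x), signed(x), locked(x), stale(x), closed(x), valid(x).
[2] r4 [IF locked(x) THEN cold(fido)]; r14 [IF signed(x) and approved(x) THEN large(x)]. ⇒ new: cold(fido), large(x).
[3] r15 [IF cold(fido) and large(x) and stale(x) THEN blue(x)]. ⇒ new: blue(x).
[4] r6 [IF mammal(x) and blue(x) THEN blue(fido)]; r13 [IF blue(x) and ready(fido) and metal(fido) THEN bird(fido)]. ⇒ new: blue(fido), bird(fido).
blue(fido) first appears in round 4.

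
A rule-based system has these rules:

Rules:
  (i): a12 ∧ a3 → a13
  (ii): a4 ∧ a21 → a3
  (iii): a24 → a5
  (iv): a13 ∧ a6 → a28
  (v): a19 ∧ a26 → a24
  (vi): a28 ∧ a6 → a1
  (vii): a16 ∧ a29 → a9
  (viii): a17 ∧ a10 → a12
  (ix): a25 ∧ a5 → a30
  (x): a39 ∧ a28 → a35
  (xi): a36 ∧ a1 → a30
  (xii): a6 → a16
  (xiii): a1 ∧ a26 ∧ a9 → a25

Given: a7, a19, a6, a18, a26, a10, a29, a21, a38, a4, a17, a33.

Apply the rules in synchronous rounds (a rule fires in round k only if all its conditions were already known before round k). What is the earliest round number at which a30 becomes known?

Round 1 fires (ii), (v), (viii), (xii), giving a3, a24, a12, a16.
Round 2 fires (i), (iii), (vii), giving a13, a5, a9.
Round 3 fires (iv), giving a28.
Round 4 fires (vi), giving a1.
Round 5 fires (xiii), giving a25.
Round 6 fires (ix), giving a30.
a30 first appears in round 6.

6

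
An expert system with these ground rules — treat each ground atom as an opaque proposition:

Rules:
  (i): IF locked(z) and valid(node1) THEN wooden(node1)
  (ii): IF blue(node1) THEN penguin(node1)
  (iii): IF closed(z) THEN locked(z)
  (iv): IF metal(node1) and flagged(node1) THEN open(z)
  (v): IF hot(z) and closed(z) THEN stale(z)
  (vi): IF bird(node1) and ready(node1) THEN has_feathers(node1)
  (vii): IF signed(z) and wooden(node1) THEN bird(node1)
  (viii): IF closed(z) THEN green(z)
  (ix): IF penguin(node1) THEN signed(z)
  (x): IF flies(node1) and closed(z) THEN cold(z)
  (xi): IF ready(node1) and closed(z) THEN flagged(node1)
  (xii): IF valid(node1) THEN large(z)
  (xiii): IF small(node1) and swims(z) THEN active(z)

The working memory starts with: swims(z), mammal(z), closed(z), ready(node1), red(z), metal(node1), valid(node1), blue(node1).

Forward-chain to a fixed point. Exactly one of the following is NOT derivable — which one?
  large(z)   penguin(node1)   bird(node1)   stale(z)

stale(z)

Round 1: (ii) [IF blue(node1) THEN penguin(node1)]; (iii) [IF closed(z) THEN locked(z)]; (viii) [IF closed(z) THEN green(z)]; (xi) [IF ready(node1) and closed(z) THEN flagged(node1)]; (xii) [IF valid(node1) THEN large(z)]. Adds penguin(node1), locked(z), green(z), flagged(node1), large(z).
Round 2: (i) [IF locked(z) and valid(node1) THEN wooden(node1)]; (iv) [IF metal(node1) and flagged(node1) THEN open(z)]; (ix) [IF penguin(node1) THEN signed(z)]. Adds wooden(node1), open(z), signed(z).
Round 3: (vii) [IF signed(z) and wooden(node1) THEN bird(node1)]. Adds bird(node1).
Round 4: (vi) [IF bird(node1) and ready(node1) THEN has_feathers(node1)]. Adds has_feathers(node1).
Derived: large(z) (round 1), bird(node1) (round 3), penguin(node1) (round 1). stale(z) never appears in any round.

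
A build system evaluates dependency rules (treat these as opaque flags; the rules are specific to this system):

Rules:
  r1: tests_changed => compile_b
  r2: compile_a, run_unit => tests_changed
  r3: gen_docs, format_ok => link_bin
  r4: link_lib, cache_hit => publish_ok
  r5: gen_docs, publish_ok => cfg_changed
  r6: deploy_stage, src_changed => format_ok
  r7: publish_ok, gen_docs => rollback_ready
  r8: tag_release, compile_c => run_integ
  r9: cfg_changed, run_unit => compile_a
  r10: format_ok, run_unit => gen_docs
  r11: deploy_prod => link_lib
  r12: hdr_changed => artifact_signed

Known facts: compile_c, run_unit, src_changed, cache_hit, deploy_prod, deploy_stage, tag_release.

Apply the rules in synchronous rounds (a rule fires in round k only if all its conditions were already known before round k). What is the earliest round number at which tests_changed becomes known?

Round 1 — r6, r8, r11, derive format_ok, run_integ, link_lib.
Round 2 — r4, r10, derive publish_ok, gen_docs.
Round 3 — r3, r5, r7, derive link_bin, cfg_changed, rollback_ready.
Round 4 — r9, derive compile_a.
Round 5 — r2, derive tests_changed.
tests_changed first appears in round 5.

5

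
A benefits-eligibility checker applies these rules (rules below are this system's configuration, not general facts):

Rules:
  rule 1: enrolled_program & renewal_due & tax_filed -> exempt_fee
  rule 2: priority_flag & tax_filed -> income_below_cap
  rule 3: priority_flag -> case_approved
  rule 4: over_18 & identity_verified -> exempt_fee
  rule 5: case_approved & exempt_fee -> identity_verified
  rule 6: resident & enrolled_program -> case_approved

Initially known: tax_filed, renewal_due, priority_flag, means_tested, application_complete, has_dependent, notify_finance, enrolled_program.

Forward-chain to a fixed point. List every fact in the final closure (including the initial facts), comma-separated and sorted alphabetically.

[1] rule 1 [enrolled_program & renewal_due & tax_filed -> exempt_fee]; rule 2 [priority_flag & tax_filed -> income_below_cap]; rule 3 [priority_flag -> case_approved]. ⇒ new: exempt_fee, income_below_cap, case_approved.
[2] rule 5 [case_approved & exempt_fee -> identity_verified]. ⇒ new: identity_verified.

application_complete, case_approved, enrolled_program, exempt_fee, has_dependent, identity_verified, income_below_cap, means_tested, notify_finance, priority_flag, renewal_due, tax_filed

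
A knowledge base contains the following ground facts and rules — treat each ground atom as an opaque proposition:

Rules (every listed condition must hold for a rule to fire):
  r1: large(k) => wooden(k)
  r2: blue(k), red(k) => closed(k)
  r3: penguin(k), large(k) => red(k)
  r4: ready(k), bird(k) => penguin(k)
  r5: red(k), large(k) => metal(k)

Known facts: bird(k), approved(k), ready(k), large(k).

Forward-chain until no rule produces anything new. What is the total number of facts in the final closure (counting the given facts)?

Round 1: r1 [large(k) => wooden(k)]; r4 [ready(k), bird(k) => penguin(k)]. New: wooden(k), penguin(k).
Round 2: r3 [penguin(k), large(k) => red(k)]. New: red(k).
Round 3: r5 [red(k), large(k) => metal(k)]. New: metal(k).
Closure: {approved(k), bird(k), large(k), metal(k), penguin(k), ready(k), red(k), wooden(k)} — 8 facts.

8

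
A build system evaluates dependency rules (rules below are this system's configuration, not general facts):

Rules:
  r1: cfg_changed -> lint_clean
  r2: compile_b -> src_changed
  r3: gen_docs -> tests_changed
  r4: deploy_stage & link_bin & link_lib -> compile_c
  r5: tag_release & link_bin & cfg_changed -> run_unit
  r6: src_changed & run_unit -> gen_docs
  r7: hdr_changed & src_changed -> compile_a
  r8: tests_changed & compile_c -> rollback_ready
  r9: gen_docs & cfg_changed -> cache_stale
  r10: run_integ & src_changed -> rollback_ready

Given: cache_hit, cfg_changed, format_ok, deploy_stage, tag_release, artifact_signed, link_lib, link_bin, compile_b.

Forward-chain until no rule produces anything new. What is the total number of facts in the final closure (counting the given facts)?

17

[1] r1 [cfg_changed -> lint_clean]; r2 [compile_b -> src_changed]; r4 [deploy_stage & link_bin & link_lib -> compile_c]; r5 [tag_release & link_bin & cfg_changed -> run_unit]. ⇒ new: lint_clean, src_changed, compile_c, run_unit.
[2] r6 [src_changed & run_unit -> gen_docs]. ⇒ new: gen_docs.
[3] r3 [gen_docs -> tests_changed]; r9 [gen_docs & cfg_changed -> cache_stale]. ⇒ new: tests_changed, cache_stale.
[4] r8 [tests_changed & compile_c -> rollback_ready]. ⇒ new: rollback_ready.
Closure: {artifact_signed, cache_hit, cache_stale, cfg_changed, compile_b, compile_c, deploy_stage, format_ok, gen_docs, link_bin, link_lib, lint_clean, rollback_ready, run_unit, src_changed, tag_release, tests_changed} — 17 facts.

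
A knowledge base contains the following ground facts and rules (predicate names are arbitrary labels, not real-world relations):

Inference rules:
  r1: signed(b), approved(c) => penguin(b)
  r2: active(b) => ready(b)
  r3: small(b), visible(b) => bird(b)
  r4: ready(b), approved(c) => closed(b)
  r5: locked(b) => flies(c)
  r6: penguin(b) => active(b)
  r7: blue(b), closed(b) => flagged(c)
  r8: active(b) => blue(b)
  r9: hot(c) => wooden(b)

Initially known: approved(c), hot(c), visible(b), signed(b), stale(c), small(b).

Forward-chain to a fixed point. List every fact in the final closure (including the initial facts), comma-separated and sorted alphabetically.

active(b), approved(c), bird(b), blue(b), closed(b), flagged(c), hot(c), penguin(b), ready(b), signed(b), small(b), stale(c), visible(b), wooden(b)

Round 1 — r1, r3, r9, derive penguin(b), bird(b), wooden(b).
Round 2 — r6, derive active(b).
Round 3 — r2, r8, derive ready(b), blue(b).
Round 4 — r4, derive closed(b).
Round 5 — r7, derive flagged(c).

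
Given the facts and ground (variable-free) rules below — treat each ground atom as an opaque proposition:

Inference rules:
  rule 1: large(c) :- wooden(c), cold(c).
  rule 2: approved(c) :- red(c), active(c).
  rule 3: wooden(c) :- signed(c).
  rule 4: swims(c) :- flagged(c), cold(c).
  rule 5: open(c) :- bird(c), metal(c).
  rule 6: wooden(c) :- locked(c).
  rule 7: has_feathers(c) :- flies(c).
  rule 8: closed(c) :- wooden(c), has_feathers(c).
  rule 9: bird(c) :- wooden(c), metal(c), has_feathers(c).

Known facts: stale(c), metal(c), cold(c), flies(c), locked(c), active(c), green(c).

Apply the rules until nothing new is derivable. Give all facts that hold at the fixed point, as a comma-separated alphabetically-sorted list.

active(c), bird(c), closed(c), cold(c), flies(c), green(c), has_feathers(c), large(c), locked(c), metal(c), open(c), stale(c), wooden(c)

Round 1: rule 6 [wooden(c) :- locked(c).]; rule 7 [has_feathers(c) :- flies(c).]. New: wooden(c), has_feathers(c).
Round 2: rule 1 [large(c) :- wooden(c), cold(c).]; rule 8 [closed(c) :- wooden(c), has_feathers(c).]; rule 9 [bird(c) :- wooden(c), metal(c), has_feathers(c).]. New: large(c), closed(c), bird(c).
Round 3: rule 5 [open(c) :- bird(c), metal(c).]. New: open(c).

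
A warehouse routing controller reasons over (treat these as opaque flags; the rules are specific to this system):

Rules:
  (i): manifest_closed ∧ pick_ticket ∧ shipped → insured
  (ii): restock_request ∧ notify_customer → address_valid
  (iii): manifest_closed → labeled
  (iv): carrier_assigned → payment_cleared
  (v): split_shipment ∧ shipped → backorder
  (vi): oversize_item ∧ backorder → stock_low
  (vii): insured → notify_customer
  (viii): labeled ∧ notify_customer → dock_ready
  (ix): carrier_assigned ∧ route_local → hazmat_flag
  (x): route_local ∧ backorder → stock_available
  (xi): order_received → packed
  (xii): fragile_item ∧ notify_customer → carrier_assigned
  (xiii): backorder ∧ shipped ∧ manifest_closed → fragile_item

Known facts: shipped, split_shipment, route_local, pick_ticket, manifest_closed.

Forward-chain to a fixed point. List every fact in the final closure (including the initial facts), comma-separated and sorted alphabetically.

backorder, carrier_assigned, dock_ready, fragile_item, hazmat_flag, insured, labeled, manifest_closed, notify_customer, payment_cleared, pick_ticket, route_local, shipped, split_shipment, stock_available

[1] (i) [manifest_closed ∧ pick_ticket ∧ shipped → insured]; (iii) [manifest_closed → labeled]; (v) [split_shipment ∧ shipped → backorder]. ⇒ new: insured, labeled, backorder.
[2] (vii) [insured → notify_customer]; (x) [route_local ∧ backorder → stock_available]; (xiii) [backorder ∧ shipped ∧ manifest_closed → fragile_item]. ⇒ new: notify_customer, stock_available, fragile_item.
[3] (viii) [labeled ∧ notify_customer → dock_ready]; (xii) [fragile_item ∧ notify_customer → carrier_assigned]. ⇒ new: dock_ready, carrier_assigned.
[4] (iv) [carrier_assigned → payment_cleared]; (ix) [carrier_assigned ∧ route_local → hazmat_flag]. ⇒ new: payment_cleared, hazmat_flag.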